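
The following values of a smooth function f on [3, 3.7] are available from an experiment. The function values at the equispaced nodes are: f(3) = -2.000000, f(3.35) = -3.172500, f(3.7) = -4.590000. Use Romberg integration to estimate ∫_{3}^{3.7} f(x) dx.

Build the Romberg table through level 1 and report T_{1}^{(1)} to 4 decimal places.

-2.2493

T_{0}^{(0)} (trapezoid, 1 panel, h=0.7000): -2.306500
T_{1}^{(0)} (trapezoid, 2 panels, h=0.3500): -2.263625
T_{1}^{(1)} = -2.263625 + (-2.263625 − (-2.306500))/3 = -2.249333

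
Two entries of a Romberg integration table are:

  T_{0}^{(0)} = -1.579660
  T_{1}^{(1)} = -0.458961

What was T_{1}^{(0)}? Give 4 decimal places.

-0.7391

From T_{1}^{(1)} = (4·T_{1}^{(0)} − T_{0}^{(0)})/3, solve for T_{1}^{(0)}:
4·T_{1}^{(0)} = 3·(-0.458961) + (-1.579660) = -2.956543
T_{1}^{(0)} = -0.739136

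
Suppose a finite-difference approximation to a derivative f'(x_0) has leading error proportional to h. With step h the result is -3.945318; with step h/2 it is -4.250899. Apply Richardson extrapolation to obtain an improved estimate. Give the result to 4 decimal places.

Extrapolated value = (2·A(h/2) − A(h)) / (2 − 1)
= (2·(-4.250899) − (-3.945318)) / 1
= -4.556480 / 1 = -4.556480

-4.5565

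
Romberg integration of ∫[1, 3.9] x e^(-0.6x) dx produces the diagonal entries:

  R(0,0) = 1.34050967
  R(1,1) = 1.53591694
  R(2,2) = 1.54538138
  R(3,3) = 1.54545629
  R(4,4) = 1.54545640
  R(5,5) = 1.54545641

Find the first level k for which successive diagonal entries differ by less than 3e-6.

|R(1,1) − R(0,0)| = 0.19540727 ≥ 3e-6
|R(2,2) − R(1,1)| = 0.00946444 ≥ 3e-6
|R(3,3) − R(2,2)| = 0.00007491 ≥ 3e-6
|R(4,4) − R(3,3)| = 0.00000011 < 3e-6

k = 4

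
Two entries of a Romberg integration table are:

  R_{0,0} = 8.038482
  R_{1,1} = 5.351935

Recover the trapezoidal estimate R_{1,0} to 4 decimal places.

From R_{1,1} = (4·R_{1,0} − R_{0,0})/3, solve for R_{1,0}:
4·R_{1,0} = 3·5.351935 + 8.038482 = 24.094287
R_{1,0} = 6.023572

6.0236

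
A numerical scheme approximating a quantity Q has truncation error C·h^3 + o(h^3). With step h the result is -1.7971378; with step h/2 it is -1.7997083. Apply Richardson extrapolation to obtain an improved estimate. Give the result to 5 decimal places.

Extrapolated value = (8·A(h/2) − A(h)) / (8 − 1)
= (8·(-1.7997083) − (-1.7971378)) / 7
= -12.6005286 / 7 = -1.8000755

-1.80008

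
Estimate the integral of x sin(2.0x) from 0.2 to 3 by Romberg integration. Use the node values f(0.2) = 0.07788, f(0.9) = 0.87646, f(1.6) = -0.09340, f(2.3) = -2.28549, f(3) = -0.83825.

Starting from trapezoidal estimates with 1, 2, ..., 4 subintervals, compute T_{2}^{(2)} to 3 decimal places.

T_{0}^{(0)} (trapezoid, 1 panel, h=2.8000): -1.06452
T_{1}^{(0)} (trapezoid, 2 panels, h=1.4000): -0.66302
T_{2}^{(0)} (trapezoid, 4 panels, h=0.7000): -1.31783
T_{1}^{(1)} = -0.66302 + (-0.66302 − (-1.06452))/3 = -0.52919
T_{2}^{(1)} = -1.31783 + (-1.31783 − (-0.66302))/3 = -1.53610
T_{2}^{(2)} = -1.53610 + (-1.53610 − (-0.52919))/15 = -1.60323

-1.603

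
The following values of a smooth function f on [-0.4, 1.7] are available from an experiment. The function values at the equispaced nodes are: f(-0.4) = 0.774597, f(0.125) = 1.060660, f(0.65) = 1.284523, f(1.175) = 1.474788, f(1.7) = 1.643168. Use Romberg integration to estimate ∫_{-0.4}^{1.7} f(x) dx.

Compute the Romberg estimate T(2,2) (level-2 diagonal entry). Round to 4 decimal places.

T(0,0) (trapezoid, 1 panel, h=2.1000): 2.538653
T(1,0) (trapezoid, 2 panels, h=1.0500): 2.618076
T(2,0) (trapezoid, 4 panels, h=0.5250): 2.640148
T(1,1) = 2.618076 + (2.618076 − 2.538653)/3 = 2.644550
T(2,1) = 2.640148 + (2.640148 − 2.618076)/3 = 2.647505
T(2,2) = 2.647505 + (2.647505 − 2.644550)/15 = 2.647702

2.6477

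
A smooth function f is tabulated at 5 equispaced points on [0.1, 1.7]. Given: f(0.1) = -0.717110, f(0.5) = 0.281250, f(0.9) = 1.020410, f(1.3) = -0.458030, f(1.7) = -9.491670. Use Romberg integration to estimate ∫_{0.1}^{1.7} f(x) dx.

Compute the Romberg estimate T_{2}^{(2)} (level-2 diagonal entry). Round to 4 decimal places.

T_{0}^{(0)} (trapezoid, 1 panel, h=1.6000): -8.167024
T_{1}^{(0)} (trapezoid, 2 panels, h=0.8000): -3.267184
T_{2}^{(0)} (trapezoid, 4 panels, h=0.4000): -1.704304
T_{1}^{(1)} = -3.267184 + (-3.267184 − (-8.167024))/3 = -1.633904
T_{2}^{(1)} = -1.704304 + (-1.704304 − (-3.267184))/3 = -1.183344
T_{2}^{(2)} = -1.183344 + (-1.183344 − (-1.633904))/15 = -1.153307

-1.1533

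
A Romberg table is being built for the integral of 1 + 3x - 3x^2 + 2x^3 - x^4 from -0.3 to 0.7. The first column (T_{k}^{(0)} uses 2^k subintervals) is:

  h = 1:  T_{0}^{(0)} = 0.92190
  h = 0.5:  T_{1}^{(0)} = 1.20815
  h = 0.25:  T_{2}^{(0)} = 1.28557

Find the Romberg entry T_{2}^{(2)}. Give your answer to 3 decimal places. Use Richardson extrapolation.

1.312

Richardson extrapolation on the trapezoidal column (denominator 4−1=3):
T_{1}^{(1)} = (4·1.20815 − 0.92190) / 3 = 1.30357
T_{2}^{(1)} = 1.28557 + (1.28557 − 1.20815)/3 = 1.31138
T_{2}^{(2)} = 1.31138 + (1.31138 − 1.30357)/15 = 1.31190
(Column j=1 coincides with Simpson's rule on the same nodes.)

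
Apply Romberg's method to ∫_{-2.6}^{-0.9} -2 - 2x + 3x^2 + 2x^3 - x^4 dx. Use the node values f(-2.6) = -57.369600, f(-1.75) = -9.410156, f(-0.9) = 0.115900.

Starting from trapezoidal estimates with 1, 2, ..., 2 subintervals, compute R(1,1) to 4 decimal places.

R(0,0) (trapezoid, 1 panel, h=1.7000): -48.665645
R(1,0) (trapezoid, 2 panels, h=0.8500): -32.331455
R(1,1) = -32.331455 + (-32.331455 − (-48.665645))/3 = -26.886725

-26.8867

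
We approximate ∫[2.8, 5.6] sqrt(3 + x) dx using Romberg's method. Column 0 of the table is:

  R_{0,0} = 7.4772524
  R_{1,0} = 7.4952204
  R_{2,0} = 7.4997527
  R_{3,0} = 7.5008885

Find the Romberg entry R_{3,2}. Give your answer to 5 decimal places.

7.50127

R_{2,1} = 7.4997527 + (7.4997527 − 7.4952204)/3 = 7.5012635
R_{3,1} = (4·7.5008885 − 7.4997527) / 3 = 7.5012671
R_{3,2} = (16·7.5012671 − 7.5012635) / 15 = 7.5012673
(Column j=1 coincides with Simpson's rule on the same nodes.)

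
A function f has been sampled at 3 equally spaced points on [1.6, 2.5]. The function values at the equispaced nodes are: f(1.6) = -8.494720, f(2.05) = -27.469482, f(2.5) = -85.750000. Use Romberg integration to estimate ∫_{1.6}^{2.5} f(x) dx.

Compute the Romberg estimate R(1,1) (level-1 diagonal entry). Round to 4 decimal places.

-30.6184

R(0,0) (trapezoid, 1 panel, h=0.9000): -42.410124
R(1,0) (trapezoid, 2 panels, h=0.4500): -33.566329
R(1,1) = -33.566329 + (-33.566329 − (-42.410124))/3 = -30.618397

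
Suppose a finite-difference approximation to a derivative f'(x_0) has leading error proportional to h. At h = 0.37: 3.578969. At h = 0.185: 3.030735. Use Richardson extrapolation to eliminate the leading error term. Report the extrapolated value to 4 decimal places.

2.4825

The leading error scales as h; refining by a factor of 2 reduces it by 2^1 = 2.
Extrapolated value = (2·A(h/2) − A(h)) / (2 − 1)
= (2·3.030735 − 3.578969) / 1
= 2.482501 / 1 = 2.482501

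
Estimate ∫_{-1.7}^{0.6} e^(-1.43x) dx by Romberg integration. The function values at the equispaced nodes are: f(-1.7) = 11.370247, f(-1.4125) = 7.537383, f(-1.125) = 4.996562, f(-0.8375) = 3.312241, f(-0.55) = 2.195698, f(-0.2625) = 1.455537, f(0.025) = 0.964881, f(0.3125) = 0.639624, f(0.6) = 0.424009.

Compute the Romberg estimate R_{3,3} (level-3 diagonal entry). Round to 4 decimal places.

7.6547

R_{0,0} (trapezoid, 1 panel, h=2.3000): 13.563394
R_{1,0} (trapezoid, 2 panels, h=1.1500): 9.306750
R_{2,0} (trapezoid, 4 panels, h=0.5750): 8.081205
R_{3,0} (trapezoid, 8 panels, h=0.2875): 7.762228
R_{1,1} = 9.306750 + (9.306750 − 13.563394)/3 = 7.887869
R_{2,1} = 8.081205 + (8.081205 − 9.306750)/3 = 7.672690
R_{3,1} = 7.762228 + (7.762228 − 8.081205)/3 = 7.655902
R_{2,2} = 7.672690 + (7.672690 − 7.887869)/15 = 7.658345
R_{3,2} = 7.655902 + (7.655902 − 7.672690)/15 = 7.654783
R_{3,3} = 7.654783 + (7.654783 − 7.658345)/63 = 7.654726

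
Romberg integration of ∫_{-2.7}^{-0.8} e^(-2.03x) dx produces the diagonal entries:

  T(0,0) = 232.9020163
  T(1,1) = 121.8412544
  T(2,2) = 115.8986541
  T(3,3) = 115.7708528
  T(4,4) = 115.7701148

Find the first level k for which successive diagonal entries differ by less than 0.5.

k = 3

|T(1,1) − T(0,0)| = 111.0607619 ≥ 0.5
|T(2,2) − T(1,1)| = 5.9426003 ≥ 0.5
|T(3,3) − T(2,2)| = 0.1278013 < 0.5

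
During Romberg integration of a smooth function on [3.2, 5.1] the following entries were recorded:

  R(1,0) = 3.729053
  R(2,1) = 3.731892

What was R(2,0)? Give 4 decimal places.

From R(2,1) = (4·R(2,0) − R(1,0))/3, solve for R(2,0):
4·R(2,0) = 3·3.731892 + 3.729053 = 14.924729
R(2,0) = 3.731182

3.7312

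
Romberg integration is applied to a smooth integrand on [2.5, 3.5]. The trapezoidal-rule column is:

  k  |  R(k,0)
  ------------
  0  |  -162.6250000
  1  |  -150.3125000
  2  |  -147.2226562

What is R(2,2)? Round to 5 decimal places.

R(1,1) = -150.3125000 + (-150.3125000 − (-162.6250000))/3 = -146.2083333
R(2,1) = -147.2226562 + (-147.2226562 − (-150.3125000))/3 = -146.1927083
R(2,2) = (16·(-146.1927083) − (-146.2083333)) / 15 = -146.1916666

-146.19167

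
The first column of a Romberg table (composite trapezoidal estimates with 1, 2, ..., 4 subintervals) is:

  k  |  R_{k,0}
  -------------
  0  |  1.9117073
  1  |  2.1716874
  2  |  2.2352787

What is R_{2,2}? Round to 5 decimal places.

2.25635

R_{1,1} = (4·2.1716874 − 1.9117073) / 3 = 2.2583474
R_{2,1} = 2.2352787 + (2.2352787 − 2.1716874)/3 = 2.2564758
R_{2,2} = (16·2.2564758 − 2.2583474) / 15 = 2.2563510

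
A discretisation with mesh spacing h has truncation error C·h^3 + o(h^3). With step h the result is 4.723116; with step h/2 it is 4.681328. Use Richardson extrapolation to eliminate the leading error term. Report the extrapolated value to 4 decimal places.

4.6754

The leading error scales as h^3; refining by a factor of 2 reduces it by 2^3 = 8.
Extrapolated value = (8·A(h/2) − A(h)) / (8 − 1)
= (8·4.681328 − 4.723116) / 7
= 32.727508 / 7 = 4.675358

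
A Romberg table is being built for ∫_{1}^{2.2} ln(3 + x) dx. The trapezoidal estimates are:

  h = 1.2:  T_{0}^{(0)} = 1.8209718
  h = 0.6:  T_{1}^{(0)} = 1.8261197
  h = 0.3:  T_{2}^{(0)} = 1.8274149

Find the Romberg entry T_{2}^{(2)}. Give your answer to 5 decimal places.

1.82785

Richardson extrapolation on the trapezoidal column (denominator 4−1=3):
T_{1}^{(1)} = 1.8261197 + (1.8261197 − 1.8209718)/3 = 1.8278357
T_{2}^{(1)} = (4·1.8274149 − 1.8261197) / 3 = 1.8278466
T_{2}^{(2)} = 1.8278466 + (1.8278466 − 1.8278357)/15 = 1.8278473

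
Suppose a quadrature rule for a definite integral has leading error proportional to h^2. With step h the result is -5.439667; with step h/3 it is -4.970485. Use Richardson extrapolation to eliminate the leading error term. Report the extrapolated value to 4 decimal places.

Extrapolated value = (9·A(h/3) − A(h)) / (9 − 1)
= (9·(-4.970485) − (-5.439667)) / 8
= -39.294698 / 8 = -4.911837

-4.9118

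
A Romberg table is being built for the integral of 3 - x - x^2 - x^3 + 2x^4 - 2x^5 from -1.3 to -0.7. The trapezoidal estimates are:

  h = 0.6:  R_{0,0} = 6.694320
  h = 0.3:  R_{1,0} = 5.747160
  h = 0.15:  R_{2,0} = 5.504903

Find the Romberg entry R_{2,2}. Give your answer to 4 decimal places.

5.4237

R_{1,1} = 5.747160 + (5.747160 − 6.694320)/3 = 5.431440
R_{2,1} = (4·5.504903 − 5.747160) / 3 = 5.424151
R_{2,2} = 5.424151 + (5.424151 − 5.431440)/15 = 5.423665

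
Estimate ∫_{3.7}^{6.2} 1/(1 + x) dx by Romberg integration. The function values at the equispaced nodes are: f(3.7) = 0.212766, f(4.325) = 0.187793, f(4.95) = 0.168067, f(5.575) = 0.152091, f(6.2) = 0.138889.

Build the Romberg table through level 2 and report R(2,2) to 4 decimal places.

0.4265

R(0,0) (trapezoid, 1 panel, h=2.5000): 0.439569
R(1,0) (trapezoid, 2 panels, h=1.2500): 0.429868
R(2,0) (trapezoid, 4 panels, h=0.6250): 0.427362
R(1,1) = 0.429868 + (0.429868 − 0.439569)/3 = 0.426634
R(2,1) = 0.427362 + (0.427362 − 0.429868)/3 = 0.426527
R(2,2) = 0.426527 + (0.426527 − 0.426634)/15 = 0.426520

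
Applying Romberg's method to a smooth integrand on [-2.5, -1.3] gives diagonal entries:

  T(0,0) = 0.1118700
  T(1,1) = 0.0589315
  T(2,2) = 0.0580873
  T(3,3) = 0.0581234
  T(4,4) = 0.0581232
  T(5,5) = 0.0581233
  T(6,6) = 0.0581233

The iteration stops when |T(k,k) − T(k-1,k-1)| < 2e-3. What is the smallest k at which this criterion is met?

k = 2

|T(1,1) − T(0,0)| = 0.0529385 ≥ 2e-3
|T(2,2) − T(1,1)| = 0.0008442 < 2e-3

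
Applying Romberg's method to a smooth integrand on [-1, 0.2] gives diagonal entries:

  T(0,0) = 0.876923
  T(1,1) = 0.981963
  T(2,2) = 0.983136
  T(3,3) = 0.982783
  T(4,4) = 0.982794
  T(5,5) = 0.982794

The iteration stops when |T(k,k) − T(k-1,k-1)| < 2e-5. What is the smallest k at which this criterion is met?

|T(1,1) − T(0,0)| = 0.105040 ≥ 2e-5
|T(2,2) − T(1,1)| = 0.001173 ≥ 2e-5
|T(3,3) − T(2,2)| = 0.000353 ≥ 2e-5
|T(4,4) − T(3,3)| = 0.000011 < 2e-5

k = 4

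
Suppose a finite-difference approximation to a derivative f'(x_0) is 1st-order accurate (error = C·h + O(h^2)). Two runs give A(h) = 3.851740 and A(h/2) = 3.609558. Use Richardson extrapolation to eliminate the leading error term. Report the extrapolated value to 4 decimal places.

Extrapolated value = (2·A(h/2) − A(h)) / (2 − 1)
= (2·3.609558 − 3.851740) / 1
= 3.367376 / 1 = 3.367376

3.3674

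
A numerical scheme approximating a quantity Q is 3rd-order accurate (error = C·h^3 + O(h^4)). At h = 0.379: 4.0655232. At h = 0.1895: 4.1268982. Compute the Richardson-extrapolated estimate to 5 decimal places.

4.13567

The leading error scales as h^3; refining by a factor of 2 reduces it by 2^3 = 8.
Extrapolated value = (8·A(h/2) − A(h)) / (8 − 1)
= (8·4.1268982 − 4.0655232) / 7
= 28.9496624 / 7 = 4.1356661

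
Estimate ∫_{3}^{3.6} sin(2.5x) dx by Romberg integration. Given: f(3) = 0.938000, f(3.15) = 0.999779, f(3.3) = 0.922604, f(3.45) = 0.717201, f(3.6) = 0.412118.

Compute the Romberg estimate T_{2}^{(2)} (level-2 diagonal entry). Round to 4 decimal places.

T_{0}^{(0)} (trapezoid, 1 panel, h=0.6000): 0.405035
T_{1}^{(0)} (trapezoid, 2 panels, h=0.3000): 0.479299
T_{2}^{(0)} (trapezoid, 4 panels, h=0.1500): 0.497196
T_{1}^{(1)} = 0.479299 + (0.479299 − 0.405035)/3 = 0.504054
T_{2}^{(1)} = 0.497196 + (0.497196 − 0.479299)/3 = 0.503162
T_{2}^{(2)} = 0.503162 + (0.503162 − 0.504054)/15 = 0.503103

0.5031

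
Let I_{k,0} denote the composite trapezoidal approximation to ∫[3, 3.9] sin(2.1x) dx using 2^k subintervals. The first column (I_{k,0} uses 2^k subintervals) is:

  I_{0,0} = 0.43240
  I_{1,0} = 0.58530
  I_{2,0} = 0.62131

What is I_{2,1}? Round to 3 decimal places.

0.633

I_{2,1} = (4·0.62131 − 0.58530) / 3 = 0.63331
(Column j=1 coincides with Simpson's rule on the same nodes.)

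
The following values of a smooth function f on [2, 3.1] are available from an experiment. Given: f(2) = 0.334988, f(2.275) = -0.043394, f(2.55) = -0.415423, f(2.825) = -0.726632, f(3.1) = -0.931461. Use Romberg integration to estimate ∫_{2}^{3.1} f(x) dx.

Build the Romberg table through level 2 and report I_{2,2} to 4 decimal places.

-0.4131

I_{0,0} (trapezoid, 1 panel, h=1.1000): -0.328060
I_{1,0} (trapezoid, 2 panels, h=0.5500): -0.392513
I_{2,0} (trapezoid, 4 panels, h=0.2750): -0.408014
I_{1,1} = -0.392513 + (-0.392513 − (-0.328060))/3 = -0.413997
I_{2,1} = -0.408014 + (-0.408014 − (-0.392513))/3 = -0.413181
I_{2,2} = -0.413181 + (-0.413181 − (-0.413997))/15 = -0.413127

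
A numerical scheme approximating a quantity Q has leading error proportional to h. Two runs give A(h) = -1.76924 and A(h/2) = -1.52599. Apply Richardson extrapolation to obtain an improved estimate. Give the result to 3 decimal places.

The leading error scales as h; refining by a factor of 2 reduces it by 2^1 = 2.
Extrapolated value = (2·A(h/2) − A(h)) / (2 − 1)
= (2·(-1.52599) − (-1.76924)) / 1
= -1.28274 / 1 = -1.28274

-1.283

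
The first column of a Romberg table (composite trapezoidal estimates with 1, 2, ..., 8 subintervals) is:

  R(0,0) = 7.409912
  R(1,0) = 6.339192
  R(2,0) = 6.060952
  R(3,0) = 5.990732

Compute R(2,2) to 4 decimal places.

5.9673

Richardson extrapolation on the trapezoidal column (denominator 4−1=3):
R(1,1) = (4·6.339192 − 7.409912) / 3 = 5.982285
R(2,1) = (4·6.060952 − 6.339192) / 3 = 5.968205
R(2,2) = 5.968205 + (5.968205 − 5.982285)/15 = 5.967266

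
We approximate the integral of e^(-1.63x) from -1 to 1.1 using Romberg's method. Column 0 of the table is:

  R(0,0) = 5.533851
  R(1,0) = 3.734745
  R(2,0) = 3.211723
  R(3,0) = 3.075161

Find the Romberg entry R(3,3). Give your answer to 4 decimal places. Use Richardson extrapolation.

3.0291

R(1,1) = (4·3.734745 − 5.533851) / 3 = 3.135043
R(2,1) = 3.211723 + (3.211723 − 3.734745)/3 = 3.037382
R(3,1) = 3.075161 + (3.075161 − 3.211723)/3 = 3.029640
R(2,2) = (16·3.037382 − 3.135043) / 15 = 3.030871
R(3,2) = 3.029640 + (3.029640 − 3.037382)/15 = 3.029124
R(3,3) = 3.029124 + (3.029124 − 3.030871)/63 = 3.029096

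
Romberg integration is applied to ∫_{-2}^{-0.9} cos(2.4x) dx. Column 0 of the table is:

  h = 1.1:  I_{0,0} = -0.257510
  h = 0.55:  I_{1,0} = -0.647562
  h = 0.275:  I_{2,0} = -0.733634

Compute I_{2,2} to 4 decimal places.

Richardson extrapolation on the trapezoidal column (denominator 4−1=3):
I_{1,1} = (4·(-0.647562) − (-0.257510)) / 3 = -0.777579
I_{2,1} = (4·(-0.733634) − (-0.647562)) / 3 = -0.762325
I_{2,2} = (16·(-0.762325) − (-0.777579)) / 15 = -0.761308

-0.7613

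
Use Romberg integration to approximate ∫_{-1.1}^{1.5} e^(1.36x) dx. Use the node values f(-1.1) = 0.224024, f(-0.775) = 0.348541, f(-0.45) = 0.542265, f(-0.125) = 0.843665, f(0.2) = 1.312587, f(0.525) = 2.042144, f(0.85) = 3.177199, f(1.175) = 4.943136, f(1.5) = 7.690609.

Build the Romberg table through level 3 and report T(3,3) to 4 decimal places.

5.4902

T(0,0) (trapezoid, 1 panel, h=2.6000): 10.289023
T(1,0) (trapezoid, 2 panels, h=1.3000): 6.850875
T(2,0) (trapezoid, 4 panels, h=0.6500): 5.843089
T(3,0) (trapezoid, 8 panels, h=0.3250): 5.579227
T(1,1) = 6.850875 + (6.850875 − 10.289023)/3 = 5.704826
T(2,1) = 5.843089 + (5.843089 − 6.850875)/3 = 5.507160
T(3,1) = 5.579227 + (5.579227 − 5.843089)/3 = 5.491273
T(2,2) = 5.507160 + (5.507160 − 5.704826)/15 = 5.493982
T(3,2) = 5.491273 + (5.491273 − 5.507160)/15 = 5.490214
T(3,3) = 5.490214 + (5.490214 − 5.493982)/63 = 5.490154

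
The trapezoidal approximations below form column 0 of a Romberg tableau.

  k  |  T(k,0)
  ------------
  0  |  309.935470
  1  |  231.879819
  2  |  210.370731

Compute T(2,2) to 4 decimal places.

Richardson extrapolation on the trapezoidal column (denominator 4−1=3):
T(1,1) = 231.879819 + (231.879819 − 309.935470)/3 = 205.861269
T(2,1) = 210.370731 + (210.370731 − 231.879819)/3 = 203.201035
T(2,2) = 203.201035 + (203.201035 − 205.861269)/15 = 203.023686
(Column j=1 coincides with Simpson's rule on the same nodes.)

203.0237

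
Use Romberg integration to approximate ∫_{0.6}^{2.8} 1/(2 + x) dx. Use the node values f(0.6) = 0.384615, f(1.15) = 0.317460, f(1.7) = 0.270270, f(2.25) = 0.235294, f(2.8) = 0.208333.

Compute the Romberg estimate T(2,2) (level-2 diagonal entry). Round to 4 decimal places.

T(0,0) (trapezoid, 1 panel, h=2.2000): 0.652243
T(1,0) (trapezoid, 2 panels, h=1.1000): 0.623418
T(2,0) (trapezoid, 4 panels, h=0.5500): 0.615724
T(1,1) = 0.623418 + (0.623418 − 0.652243)/3 = 0.613810
T(2,1) = 0.615724 + (0.615724 − 0.623418)/3 = 0.613159
T(2,2) = 0.613159 + (0.613159 − 0.613810)/15 = 0.613116

0.6131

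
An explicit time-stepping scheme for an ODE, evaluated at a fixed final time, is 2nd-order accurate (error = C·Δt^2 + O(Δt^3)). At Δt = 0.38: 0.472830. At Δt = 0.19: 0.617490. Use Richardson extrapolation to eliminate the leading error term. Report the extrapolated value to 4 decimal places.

Extrapolated value = (4·A(Δt/2) − A(Δt)) / (4 − 1)
= (4·0.617490 − 0.472830) / 3
= 1.997130 / 3 = 0.665710

0.6657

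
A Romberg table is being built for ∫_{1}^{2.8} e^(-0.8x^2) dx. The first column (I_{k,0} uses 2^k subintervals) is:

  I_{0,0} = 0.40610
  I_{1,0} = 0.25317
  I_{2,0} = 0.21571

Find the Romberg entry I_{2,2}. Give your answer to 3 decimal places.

0.203

Richardson extrapolation on the trapezoidal column (denominator 4−1=3):
I_{1,1} = (4·0.25317 − 0.40610) / 3 = 0.20219
I_{2,1} = (4·0.21571 − 0.25317) / 3 = 0.20322
I_{2,2} = (16·0.20322 − 0.20219) / 15 = 0.20329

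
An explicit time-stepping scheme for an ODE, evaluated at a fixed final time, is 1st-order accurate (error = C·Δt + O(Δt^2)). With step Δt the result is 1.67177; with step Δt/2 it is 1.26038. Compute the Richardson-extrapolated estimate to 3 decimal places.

The leading error scales as Δt; refining by a factor of 2 reduces it by 2^1 = 2.
Extrapolated value = (2·A(Δt/2) − A(Δt)) / (2 − 1)
= (2·1.26038 − 1.67177) / 1
= 0.84899 / 1 = 0.84899

0.849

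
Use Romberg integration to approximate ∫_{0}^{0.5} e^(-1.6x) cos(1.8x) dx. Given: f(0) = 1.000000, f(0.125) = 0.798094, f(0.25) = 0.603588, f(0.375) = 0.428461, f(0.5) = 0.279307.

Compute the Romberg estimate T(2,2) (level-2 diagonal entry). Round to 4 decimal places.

0.3080

T(0,0) (trapezoid, 1 panel, h=0.5000): 0.319827
T(1,0) (trapezoid, 2 panels, h=0.2500): 0.310810
T(2,0) (trapezoid, 4 panels, h=0.1250): 0.308725
T(1,1) = 0.310810 + (0.310810 − 0.319827)/3 = 0.307804
T(2,1) = 0.308725 + (0.308725 − 0.310810)/3 = 0.308030
T(2,2) = 0.308030 + (0.308030 − 0.307804)/15 = 0.308045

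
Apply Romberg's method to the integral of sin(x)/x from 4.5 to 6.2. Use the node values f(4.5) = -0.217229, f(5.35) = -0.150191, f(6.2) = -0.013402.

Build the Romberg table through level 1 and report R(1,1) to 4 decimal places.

R(0,0) (trapezoid, 1 panel, h=1.7000): -0.196036
R(1,0) (trapezoid, 2 panels, h=0.8500): -0.225681
R(1,1) = -0.225681 + (-0.225681 − (-0.196036))/3 = -0.235563

-0.2356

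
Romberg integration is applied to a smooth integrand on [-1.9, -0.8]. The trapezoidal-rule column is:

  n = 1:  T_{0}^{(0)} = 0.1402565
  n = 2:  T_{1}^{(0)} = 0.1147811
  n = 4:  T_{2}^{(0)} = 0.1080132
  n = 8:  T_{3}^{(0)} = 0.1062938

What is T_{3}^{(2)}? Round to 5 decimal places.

T_{2}^{(1)} = (4·0.1080132 − 0.1147811) / 3 = 0.1057572
T_{3}^{(1)} = 0.1062938 + (0.1062938 − 0.1080132)/3 = 0.1057207
T_{3}^{(2)} = (16·0.1057207 − 0.1057572) / 15 = 0.1057183

0.10572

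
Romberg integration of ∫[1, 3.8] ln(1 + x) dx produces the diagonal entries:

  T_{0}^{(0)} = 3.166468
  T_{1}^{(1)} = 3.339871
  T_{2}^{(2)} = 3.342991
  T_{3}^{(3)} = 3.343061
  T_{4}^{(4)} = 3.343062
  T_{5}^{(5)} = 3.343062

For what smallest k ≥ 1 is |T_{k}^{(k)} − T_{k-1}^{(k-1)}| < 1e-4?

k = 3

|T_{1}^{(1)} − T_{0}^{(0)}| = 0.173403 ≥ 1e-4
|T_{2}^{(2)} − T_{1}^{(1)}| = 0.003120 ≥ 1e-4
|T_{3}^{(3)} − T_{2}^{(2)}| = 0.000070 < 1e-4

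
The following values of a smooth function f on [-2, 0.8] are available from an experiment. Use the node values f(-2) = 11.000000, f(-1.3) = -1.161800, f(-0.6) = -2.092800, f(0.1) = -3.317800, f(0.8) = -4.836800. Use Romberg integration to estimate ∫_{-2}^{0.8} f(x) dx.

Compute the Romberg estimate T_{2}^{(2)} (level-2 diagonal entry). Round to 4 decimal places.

T_{0}^{(0)} (trapezoid, 1 panel, h=2.8000): 8.628480
T_{1}^{(0)} (trapezoid, 2 panels, h=1.4000): 1.384320
T_{2}^{(0)} (trapezoid, 4 panels, h=0.7000): -2.443560
T_{1}^{(1)} = 1.384320 + (1.384320 − 8.628480)/3 = -1.030400
T_{2}^{(1)} = -2.443560 + (-2.443560 − 1.384320)/3 = -3.719520
T_{2}^{(2)} = -3.719520 + (-3.719520 − (-1.030400))/15 = -3.898795

-3.8988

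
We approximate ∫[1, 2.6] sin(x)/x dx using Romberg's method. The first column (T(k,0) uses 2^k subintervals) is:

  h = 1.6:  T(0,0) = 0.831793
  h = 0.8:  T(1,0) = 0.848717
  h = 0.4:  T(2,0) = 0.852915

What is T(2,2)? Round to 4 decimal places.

0.8543

Richardson extrapolation on the trapezoidal column (denominator 4−1=3):
T(1,1) = 0.848717 + (0.848717 − 0.831793)/3 = 0.854358
T(2,1) = 0.852915 + (0.852915 − 0.848717)/3 = 0.854314
T(2,2) = (16·0.854314 − 0.854358) / 15 = 0.854311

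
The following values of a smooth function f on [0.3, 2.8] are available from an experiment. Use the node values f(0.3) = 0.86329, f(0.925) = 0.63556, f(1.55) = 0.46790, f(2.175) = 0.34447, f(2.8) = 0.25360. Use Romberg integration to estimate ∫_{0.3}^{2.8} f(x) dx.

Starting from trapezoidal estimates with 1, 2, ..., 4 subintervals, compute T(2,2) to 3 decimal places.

1.244

T(0,0) (trapezoid, 1 panel, h=2.5000): 1.39611
T(1,0) (trapezoid, 2 panels, h=1.2500): 1.28293
T(2,0) (trapezoid, 4 panels, h=0.6250): 1.25398
T(1,1) = 1.28293 + (1.28293 − 1.39611)/3 = 1.24520
T(2,1) = 1.25398 + (1.25398 − 1.28293)/3 = 1.24433
T(2,2) = 1.24433 + (1.24433 − 1.24520)/15 = 1.24427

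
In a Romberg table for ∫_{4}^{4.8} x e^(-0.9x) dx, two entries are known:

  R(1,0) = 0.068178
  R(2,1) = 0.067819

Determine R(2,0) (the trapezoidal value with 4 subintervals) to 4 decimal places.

From R(2,1) = (4·R(2,0) − R(1,0))/3, solve for R(2,0):
4·R(2,0) = 3·0.067819 + 0.068178 = 0.271635
R(2,0) = 0.067909

0.0679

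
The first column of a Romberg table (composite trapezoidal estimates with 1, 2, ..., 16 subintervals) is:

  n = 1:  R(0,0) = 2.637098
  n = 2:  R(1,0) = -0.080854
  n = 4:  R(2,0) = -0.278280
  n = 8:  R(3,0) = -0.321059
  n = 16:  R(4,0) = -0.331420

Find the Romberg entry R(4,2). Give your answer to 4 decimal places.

R(3,1) = -0.321059 + (-0.321059 − (-0.278280))/3 = -0.335319
R(4,1) = -0.331420 + (-0.331420 − (-0.321059))/3 = -0.334874
R(4,2) = (16·(-0.334874) − (-0.335319)) / 15 = -0.334844
(Column j=1 coincides with Simpson's rule on the same nodes.)

-0.3348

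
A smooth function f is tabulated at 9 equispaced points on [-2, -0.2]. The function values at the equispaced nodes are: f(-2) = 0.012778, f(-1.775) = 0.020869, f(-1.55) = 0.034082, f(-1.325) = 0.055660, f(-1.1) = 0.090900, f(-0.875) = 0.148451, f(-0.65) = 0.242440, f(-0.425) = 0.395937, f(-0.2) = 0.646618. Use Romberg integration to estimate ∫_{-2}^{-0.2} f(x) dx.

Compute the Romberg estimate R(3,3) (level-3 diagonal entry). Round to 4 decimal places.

R(0,0) (trapezoid, 1 panel, h=1.8000): 0.593456
R(1,0) (trapezoid, 2 panels, h=0.9000): 0.378538
R(2,0) (trapezoid, 4 panels, h=0.4500): 0.313704
R(3,0) (trapezoid, 8 panels, h=0.2250): 0.296558
R(1,1) = 0.378538 + (0.378538 − 0.593456)/3 = 0.306899
R(2,1) = 0.313704 + (0.313704 − 0.378538)/3 = 0.292093
R(3,1) = 0.296558 + (0.296558 − 0.313704)/3 = 0.290843
R(2,2) = 0.292093 + (0.292093 − 0.306899)/15 = 0.291106
R(3,2) = 0.290843 + (0.290843 − 0.292093)/15 = 0.290760
R(3,3) = 0.290760 + (0.290760 − 0.291106)/63 = 0.290755

0.2908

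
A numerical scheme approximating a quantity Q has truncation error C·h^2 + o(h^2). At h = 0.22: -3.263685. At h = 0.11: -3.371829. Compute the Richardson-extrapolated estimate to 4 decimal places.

Extrapolated value = (4·A(h/2) − A(h)) / (4 − 1)
= (4·(-3.371829) − (-3.263685)) / 3
= -10.223631 / 3 = -3.407877

-3.4079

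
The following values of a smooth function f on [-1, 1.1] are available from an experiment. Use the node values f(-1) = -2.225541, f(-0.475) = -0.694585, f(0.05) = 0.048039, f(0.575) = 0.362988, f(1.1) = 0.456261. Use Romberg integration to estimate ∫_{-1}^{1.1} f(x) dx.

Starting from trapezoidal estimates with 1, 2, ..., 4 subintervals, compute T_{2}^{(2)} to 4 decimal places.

-0.5231

T_{0}^{(0)} (trapezoid, 1 panel, h=2.1000): -1.857744
T_{1}^{(0)} (trapezoid, 2 panels, h=1.0500): -0.878431
T_{2}^{(0)} (trapezoid, 4 panels, h=0.5250): -0.613304
T_{1}^{(1)} = -0.878431 + (-0.878431 − (-1.857744))/3 = -0.551993
T_{2}^{(1)} = -0.613304 + (-0.613304 − (-0.878431))/3 = -0.524928
T_{2}^{(2)} = -0.524928 + (-0.524928 − (-0.551993))/15 = -0.523124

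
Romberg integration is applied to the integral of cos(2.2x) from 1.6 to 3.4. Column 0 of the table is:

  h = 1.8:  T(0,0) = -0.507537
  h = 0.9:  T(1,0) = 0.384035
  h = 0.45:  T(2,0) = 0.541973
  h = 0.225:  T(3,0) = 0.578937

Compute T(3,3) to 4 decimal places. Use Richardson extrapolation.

T(1,1) = (4·0.384035 − (-0.507537)) / 3 = 0.681226
T(2,1) = 0.541973 + (0.541973 − 0.384035)/3 = 0.594619
T(3,1) = (4·0.578937 − 0.541973) / 3 = 0.591258
T(2,2) = 0.594619 + (0.594619 − 0.681226)/15 = 0.588845
T(3,2) = (16·0.591258 − 0.594619) / 15 = 0.591034
T(3,3) = (64·0.591034 − 0.588845) / 63 = 0.591069
(Column j=1 coincides with Simpson's rule on the same nodes.)

0.5911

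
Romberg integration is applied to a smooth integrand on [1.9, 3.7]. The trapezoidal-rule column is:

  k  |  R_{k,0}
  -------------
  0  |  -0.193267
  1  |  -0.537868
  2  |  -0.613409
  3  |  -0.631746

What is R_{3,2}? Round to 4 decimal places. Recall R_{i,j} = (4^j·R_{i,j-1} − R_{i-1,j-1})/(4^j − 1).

-0.6378

R_{2,1} = -0.613409 + (-0.613409 − (-0.537868))/3 = -0.638589
R_{3,1} = (4·(-0.631746) − (-0.613409)) / 3 = -0.637858
R_{3,2} = -0.637858 + (-0.637858 − (-0.638589))/15 = -0.637809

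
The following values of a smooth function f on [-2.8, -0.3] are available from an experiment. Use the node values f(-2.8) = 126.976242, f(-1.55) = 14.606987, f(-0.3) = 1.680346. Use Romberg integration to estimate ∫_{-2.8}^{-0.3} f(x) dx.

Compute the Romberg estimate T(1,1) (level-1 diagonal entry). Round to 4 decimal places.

T(0,0) (trapezoid, 1 panel, h=2.5000): 160.820735
T(1,0) (trapezoid, 2 panels, h=1.2500): 98.669101
T(1,1) = 98.669101 + (98.669101 − 160.820735)/3 = 77.951890

77.9519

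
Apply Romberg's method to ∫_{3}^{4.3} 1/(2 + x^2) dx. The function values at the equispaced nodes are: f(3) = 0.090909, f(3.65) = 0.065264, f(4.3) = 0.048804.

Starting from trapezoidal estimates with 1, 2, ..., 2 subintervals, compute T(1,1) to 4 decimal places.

0.0868

T(0,0) (trapezoid, 1 panel, h=1.3000): 0.090813
T(1,0) (trapezoid, 2 panels, h=0.6500): 0.087828
T(1,1) = 0.087828 + (0.087828 − 0.090813)/3 = 0.086833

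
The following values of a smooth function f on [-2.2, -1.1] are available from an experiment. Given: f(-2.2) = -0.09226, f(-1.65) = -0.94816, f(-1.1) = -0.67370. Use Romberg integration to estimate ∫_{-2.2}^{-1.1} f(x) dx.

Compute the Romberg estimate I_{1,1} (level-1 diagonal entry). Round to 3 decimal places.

-0.836

I_{0,0} (trapezoid, 1 panel, h=1.1000): -0.42128
I_{1,0} (trapezoid, 2 panels, h=0.5500): -0.73213
I_{1,1} = -0.73213 + (-0.73213 − (-0.42128))/3 = -0.83575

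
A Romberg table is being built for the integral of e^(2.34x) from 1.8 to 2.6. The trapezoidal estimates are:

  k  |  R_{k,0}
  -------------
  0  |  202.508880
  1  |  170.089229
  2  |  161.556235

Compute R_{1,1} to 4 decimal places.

159.2827

Richardson extrapolation on the trapezoidal column (denominator 4−1=3):
R_{1,1} = 170.089229 + (170.089229 − 202.508880)/3 = 159.282679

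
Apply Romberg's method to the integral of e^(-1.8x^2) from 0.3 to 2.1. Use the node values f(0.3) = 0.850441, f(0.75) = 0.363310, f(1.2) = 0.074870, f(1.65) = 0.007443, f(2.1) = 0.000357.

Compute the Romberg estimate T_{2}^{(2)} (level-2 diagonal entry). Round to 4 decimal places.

T_{0}^{(0)} (trapezoid, 1 panel, h=1.8000): 0.765718
T_{1}^{(0)} (trapezoid, 2 panels, h=0.9000): 0.450242
T_{2}^{(0)} (trapezoid, 4 panels, h=0.4500): 0.391960
T_{1}^{(1)} = 0.450242 + (0.450242 − 0.765718)/3 = 0.345083
T_{2}^{(1)} = 0.391960 + (0.391960 − 0.450242)/3 = 0.372533
T_{2}^{(2)} = 0.372533 + (0.372533 − 0.345083)/15 = 0.374363

0.3744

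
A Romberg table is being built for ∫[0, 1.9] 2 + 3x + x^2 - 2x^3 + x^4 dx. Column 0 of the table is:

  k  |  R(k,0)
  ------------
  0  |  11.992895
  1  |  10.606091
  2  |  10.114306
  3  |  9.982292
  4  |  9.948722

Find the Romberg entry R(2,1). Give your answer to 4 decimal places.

R(2,1) = 10.114306 + (10.114306 − 10.606091)/3 = 9.950378
(Column j=1 coincides with Simpson's rule on the same nodes.)

9.9504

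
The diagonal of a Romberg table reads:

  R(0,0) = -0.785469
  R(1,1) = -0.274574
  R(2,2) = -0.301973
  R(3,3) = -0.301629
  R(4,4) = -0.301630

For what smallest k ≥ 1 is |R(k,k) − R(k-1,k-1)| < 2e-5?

k = 4

|R(1,1) − R(0,0)| = 0.510895 ≥ 2e-5
|R(2,2) − R(1,1)| = 0.027399 ≥ 2e-5
|R(3,3) − R(2,2)| = 0.000344 ≥ 2e-5
|R(4,4) − R(3,3)| = 0.000001 < 2e-5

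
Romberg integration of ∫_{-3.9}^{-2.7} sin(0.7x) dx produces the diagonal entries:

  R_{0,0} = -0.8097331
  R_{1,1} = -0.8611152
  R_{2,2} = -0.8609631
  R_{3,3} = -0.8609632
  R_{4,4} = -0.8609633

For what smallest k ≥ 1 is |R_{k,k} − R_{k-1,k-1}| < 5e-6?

|R_{1,1} − R_{0,0}| = 0.0513821 ≥ 5e-6
|R_{2,2} − R_{1,1}| = 0.0001521 ≥ 5e-6
|R_{3,3} − R_{2,2}| = 0.0000001 < 5e-6

k = 3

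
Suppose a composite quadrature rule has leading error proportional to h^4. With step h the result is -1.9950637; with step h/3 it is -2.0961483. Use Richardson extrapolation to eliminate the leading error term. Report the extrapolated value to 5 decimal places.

-2.09741

The leading error scales as h^4; refining by a factor of 3 reduces it by 3^4 = 81.
Extrapolated value = (81·A(h/3) − A(h)) / (81 − 1)
= (81·(-2.0961483) − (-1.9950637)) / 80
= -167.7929486 / 80 = -2.0974119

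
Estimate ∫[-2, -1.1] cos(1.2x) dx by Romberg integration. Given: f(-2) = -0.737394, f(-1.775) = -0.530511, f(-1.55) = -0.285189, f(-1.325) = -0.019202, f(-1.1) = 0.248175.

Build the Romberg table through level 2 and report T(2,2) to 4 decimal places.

-0.2444

T(0,0) (trapezoid, 1 panel, h=0.9000): -0.220149
T(1,0) (trapezoid, 2 panels, h=0.4500): -0.238409
T(2,0) (trapezoid, 4 panels, h=0.2250): -0.242890
T(1,1) = -0.238409 + (-0.238409 − (-0.220149))/3 = -0.244496
T(2,1) = -0.242890 + (-0.242890 − (-0.238409))/3 = -0.244384
T(2,2) = -0.244384 + (-0.244384 − (-0.244496))/15 = -0.244377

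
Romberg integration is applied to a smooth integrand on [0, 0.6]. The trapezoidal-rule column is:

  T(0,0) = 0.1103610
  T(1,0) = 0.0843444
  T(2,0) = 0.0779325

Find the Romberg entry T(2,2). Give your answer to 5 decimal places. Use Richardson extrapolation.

0.07580

Richardson extrapolation on the trapezoidal column (denominator 4−1=3):
T(1,1) = (4·0.0843444 − 0.1103610) / 3 = 0.0756722
T(2,1) = (4·0.0779325 − 0.0843444) / 3 = 0.0757952
T(2,2) = (16·0.0757952 − 0.0756722) / 15 = 0.0758034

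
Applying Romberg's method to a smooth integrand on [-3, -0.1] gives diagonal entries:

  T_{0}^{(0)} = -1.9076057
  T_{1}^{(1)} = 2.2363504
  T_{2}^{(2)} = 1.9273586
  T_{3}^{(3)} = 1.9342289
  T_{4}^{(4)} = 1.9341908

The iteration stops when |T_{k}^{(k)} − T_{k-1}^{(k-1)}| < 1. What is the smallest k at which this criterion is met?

k = 2

|T_{1}^{(1)} − T_{0}^{(0)}| = 4.1439561 ≥ 1
|T_{2}^{(2)} − T_{1}^{(1)}| = 0.3089918 < 1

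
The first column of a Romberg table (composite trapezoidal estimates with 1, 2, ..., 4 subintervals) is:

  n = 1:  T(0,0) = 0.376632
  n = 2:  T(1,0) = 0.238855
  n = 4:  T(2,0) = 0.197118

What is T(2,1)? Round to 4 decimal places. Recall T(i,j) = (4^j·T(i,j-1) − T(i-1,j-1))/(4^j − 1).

0.1832

Richardson extrapolation on the trapezoidal column (denominator 4−1=3):
T(2,1) = (4·0.197118 − 0.238855) / 3 = 0.183206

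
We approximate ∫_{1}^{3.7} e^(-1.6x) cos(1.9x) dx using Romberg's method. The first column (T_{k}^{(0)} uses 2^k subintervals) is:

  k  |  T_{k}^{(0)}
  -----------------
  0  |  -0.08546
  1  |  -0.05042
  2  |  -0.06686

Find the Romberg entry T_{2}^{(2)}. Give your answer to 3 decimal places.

T_{1}^{(1)} = (4·(-0.05042) − (-0.08546)) / 3 = -0.03874
T_{2}^{(1)} = (4·(-0.06686) − (-0.05042)) / 3 = -0.07234
T_{2}^{(2)} = -0.07234 + (-0.07234 − (-0.03874))/15 = -0.07458

-0.075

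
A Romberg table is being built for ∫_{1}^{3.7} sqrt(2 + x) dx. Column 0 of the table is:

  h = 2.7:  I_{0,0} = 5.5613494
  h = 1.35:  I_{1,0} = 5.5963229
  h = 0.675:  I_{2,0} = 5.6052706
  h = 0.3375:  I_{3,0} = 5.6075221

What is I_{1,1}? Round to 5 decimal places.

5.60798

Richardson extrapolation on the trapezoidal column (denominator 4−1=3):
I_{1,1} = (4·5.5963229 − 5.5613494) / 3 = 5.6079807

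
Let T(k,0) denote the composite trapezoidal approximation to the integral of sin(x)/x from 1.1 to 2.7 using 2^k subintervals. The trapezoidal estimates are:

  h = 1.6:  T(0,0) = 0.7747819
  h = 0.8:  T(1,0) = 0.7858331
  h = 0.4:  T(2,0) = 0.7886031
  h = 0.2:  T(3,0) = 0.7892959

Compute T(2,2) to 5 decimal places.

T(1,1) = 0.7858331 + (0.7858331 − 0.7747819)/3 = 0.7895168
T(2,1) = 0.7886031 + (0.7886031 − 0.7858331)/3 = 0.7895264
T(2,2) = 0.7895264 + (0.7895264 − 0.7895168)/15 = 0.7895270
(Column j=1 coincides with Simpson's rule on the same nodes.)

0.78953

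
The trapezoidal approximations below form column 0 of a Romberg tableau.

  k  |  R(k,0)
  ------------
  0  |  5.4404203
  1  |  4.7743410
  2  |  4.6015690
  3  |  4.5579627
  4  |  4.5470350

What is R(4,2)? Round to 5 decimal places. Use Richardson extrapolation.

Richardson extrapolation on the trapezoidal column (denominator 4−1=3):
R(3,1) = (4·4.5579627 − 4.6015690) / 3 = 4.5434273
R(4,1) = 4.5470350 + (4.5470350 − 4.5579627)/3 = 4.5433924
R(4,2) = (16·4.5433924 − 4.5434273) / 15 = 4.5433901

4.54339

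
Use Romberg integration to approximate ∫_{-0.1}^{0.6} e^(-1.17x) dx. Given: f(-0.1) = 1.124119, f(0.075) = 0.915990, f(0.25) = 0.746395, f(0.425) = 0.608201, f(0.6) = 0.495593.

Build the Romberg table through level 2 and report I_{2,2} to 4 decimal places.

0.5372

I_{0,0} (trapezoid, 1 panel, h=0.7000): 0.566899
I_{1,0} (trapezoid, 2 panels, h=0.3500): 0.544688
I_{2,0} (trapezoid, 4 panels, h=0.1750): 0.539077
I_{1,1} = 0.544688 + (0.544688 − 0.566899)/3 = 0.537284
I_{2,1} = 0.539077 + (0.539077 − 0.544688)/3 = 0.537207
I_{2,2} = 0.537207 + (0.537207 − 0.537284)/15 = 0.537202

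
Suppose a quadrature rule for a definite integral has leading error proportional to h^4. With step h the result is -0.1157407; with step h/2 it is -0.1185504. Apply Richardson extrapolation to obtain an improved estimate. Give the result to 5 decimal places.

-0.11874

The leading error scales as h^4; refining by a factor of 2 reduces it by 2^4 = 16.
Extrapolated value = (16·A(h/2) − A(h)) / (16 − 1)
= (16·(-0.1185504) − (-0.1157407)) / 15
= -1.7810657 / 15 = -0.1187377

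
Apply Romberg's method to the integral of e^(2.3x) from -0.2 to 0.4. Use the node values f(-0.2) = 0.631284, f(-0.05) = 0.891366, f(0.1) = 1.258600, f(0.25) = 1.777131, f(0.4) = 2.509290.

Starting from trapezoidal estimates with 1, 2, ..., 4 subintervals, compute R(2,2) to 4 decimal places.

0.8165

R(0,0) (trapezoid, 1 panel, h=0.6000): 0.942172
R(1,0) (trapezoid, 2 panels, h=0.3000): 0.848666
R(2,0) (trapezoid, 4 panels, h=0.1500): 0.824608
R(1,1) = 0.848666 + (0.848666 − 0.942172)/3 = 0.817497
R(2,1) = 0.824608 + (0.824608 − 0.848666)/3 = 0.816589
R(2,2) = 0.816589 + (0.816589 − 0.817497)/15 = 0.816528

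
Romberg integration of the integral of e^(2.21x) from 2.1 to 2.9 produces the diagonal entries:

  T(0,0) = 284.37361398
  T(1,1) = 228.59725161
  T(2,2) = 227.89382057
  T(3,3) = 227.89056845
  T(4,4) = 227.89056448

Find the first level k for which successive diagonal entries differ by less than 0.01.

|T(1,1) − T(0,0)| = 55.77636237 ≥ 0.01
|T(2,2) − T(1,1)| = 0.70343104 ≥ 0.01
|T(3,3) − T(2,2)| = 0.00325212 < 0.01

k = 3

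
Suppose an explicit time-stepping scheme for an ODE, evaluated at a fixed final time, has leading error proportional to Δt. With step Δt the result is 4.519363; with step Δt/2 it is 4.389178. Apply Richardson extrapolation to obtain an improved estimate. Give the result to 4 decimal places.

Extrapolated value = (2·A(Δt/2) − A(Δt)) / (2 − 1)
= (2·4.389178 − 4.519363) / 1
= 4.258993 / 1 = 4.258993

4.2590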